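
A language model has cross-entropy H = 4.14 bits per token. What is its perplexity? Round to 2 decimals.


Perplexity formula: PP = 2^H
H = 4.14
PP = 2^4.14
Decompose: 2^4.14 = 2^4 * 2^0.14
2^4 = 16, 2^0.14 ~ 1.1019051
PP ~ 16 * 1.1019051 = 17.6304816
Rounded to 2 decimals: 17.63

17.63


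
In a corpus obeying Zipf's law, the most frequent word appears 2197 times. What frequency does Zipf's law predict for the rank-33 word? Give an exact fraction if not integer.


Zipf's law: freq(rank) = f1 / rank
f1 = 2197, rank = 33
freq = 2197 / 33
GCD(2197, 33) = 1
Simplified: 2197/33

2197/33


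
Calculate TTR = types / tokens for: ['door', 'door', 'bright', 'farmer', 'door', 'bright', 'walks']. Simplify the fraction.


Tokens: 7
Unique types: ('bright', 'door', 'farmer', 'walks') = 4
TTR = 4/7
Already in lowest terms.

4/7


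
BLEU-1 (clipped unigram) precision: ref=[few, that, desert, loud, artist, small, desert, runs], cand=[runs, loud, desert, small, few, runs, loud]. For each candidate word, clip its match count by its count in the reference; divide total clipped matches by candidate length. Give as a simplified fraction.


Reference word counts: {'artist': 1, 'desert': 2, 'few': 1, 'loud': 1, 'runs': 1, 'small': 1, 'that': 1}
Checking each candidate word (with clipping):
  'runs' -> in reference (ref count 1, used 1/1) -> match (matches: 1)
  'loud' -> in reference (ref count 1, used 1/1) -> match (matches: 2)
  'desert' -> in reference (ref count 2, used 1/2) -> match (matches: 3)
  'small' -> in reference (ref count 1, used 1/1) -> match (matches: 4)
  'few' -> in reference (ref count 1, used 1/1) -> match (matches: 5)
  'runs' -> ref count 1 already used up (1/1) -> clipped, no match (matches: 5)
  'loud' -> ref count 1 already used up (1/1) -> clipped, no match (matches: 5)
Clipped matches: 5, Candidate length: 7
Precision = 5/7

5/7


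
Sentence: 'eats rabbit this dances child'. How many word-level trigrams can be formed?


Word trigrams from [5] words:
  Trigram 1: (eats rabbit this)
  Trigram 2: (rabbit this dances)
  Trigram 3: (this dances child)
Total word trigrams: 5 - 2 = 3

3


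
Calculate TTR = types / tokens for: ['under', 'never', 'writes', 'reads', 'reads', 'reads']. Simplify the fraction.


Tokens: 6
Unique types: ('never', 'reads', 'under', 'writes') = 4
TTR = 4/6
Simplify: divide both by 2 -> 2/3
TTR = 2/3

2/3


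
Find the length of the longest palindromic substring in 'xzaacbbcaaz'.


Scanning 'xzaacbbcaaz' for palindromic substrings.
Substring at positions 1-10: 'zaacbbcaaz'.
Check: reverse('zaacbbcaaz') = 'zaacbbcaaz' -> palindrome confirmed.
Neighbouring characters ('x' / '-') break symmetry, so it cannot extend further.
No longer palindromic substring exists; longest length = 10

10


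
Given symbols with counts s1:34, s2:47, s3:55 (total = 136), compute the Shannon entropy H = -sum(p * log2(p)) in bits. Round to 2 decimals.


Computing entropy H = -sum(p_i * log2(p_i)):
  s1: p = 34/136 = 0.2500, -p*log2(p) = 0.5000
  s2: p = 47/136 = 0.3456, -p*log2(p) = 0.5297
  s3: p = 55/136 = 0.4044, -p*log2(p) = 0.5282
H = sum of terms = 1.5579
Rounded to 2 decimals: 1.56

1.56


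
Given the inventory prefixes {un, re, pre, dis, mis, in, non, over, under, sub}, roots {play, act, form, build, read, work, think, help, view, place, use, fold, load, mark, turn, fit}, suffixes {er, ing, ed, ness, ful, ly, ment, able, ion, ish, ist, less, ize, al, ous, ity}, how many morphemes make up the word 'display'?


Segmenting 'display' against the inventory:
  'dis' -> prefix (morpheme 1)
  'play' -> root (morpheme 2)
Total morphemes: 2

2


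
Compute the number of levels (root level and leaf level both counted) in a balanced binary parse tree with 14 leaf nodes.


In a balanced binary tree with n leaves the deepest leaf is ceil(log2(n)) edges below the root,
so counting node levels inclusive of root and leaves gives ceil(log2(n)) + 1 levels.
log2(14) = 3.8074
ceil(3.8074) = 4
levels = 4 + 1 = 5

5


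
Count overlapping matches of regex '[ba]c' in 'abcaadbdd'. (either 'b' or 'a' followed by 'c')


Pattern: [ba]c means either 'b' or 'a' followed by 'c'.
Scanning 'abcaadbdd' position-by-position:
  Pos 0: window 'ab' -> no
  Pos 1: window 'bc' -> MATCH
  Pos 2: window 'ca' -> no
  Pos 3: window 'aa' -> no
  Pos 4: window 'ad' -> no
  Pos 5: window 'db' -> no
  Pos 6: window 'bd' -> no
  Pos 7: window 'dd' -> no
  Pos 8: window 'd' -> no
Total matches: 1

1


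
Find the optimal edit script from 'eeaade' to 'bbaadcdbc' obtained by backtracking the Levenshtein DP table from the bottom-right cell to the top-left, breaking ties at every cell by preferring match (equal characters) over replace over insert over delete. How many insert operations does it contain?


Edit distance = 6. Backtracking from cell (6, 9) with preference match > replace > insert > delete,
then listing the resulting alignment 'eeaade' -> 'bbaadcdbc' left to right:
  Step 1: replace e->b
  Step 2: replace e->b
  Step 3: keep 'a'
  Step 4: keep 'a'
  Step 5: insert 'd' [insertion #1]
  Step 6: insert 'c' [insertion #2]
  Step 7: keep 'd'
  Step 8: insert 'b' [insertion #3]
  Step 9: replace e->c
Total insertions: 3

3


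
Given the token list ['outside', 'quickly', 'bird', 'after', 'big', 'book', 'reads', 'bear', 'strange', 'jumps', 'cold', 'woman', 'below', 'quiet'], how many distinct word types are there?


Listing all tokens and tracking unique types:
  Token 1: 'outside' -> NEW (unique so far: 1)
  Token 2: 'quickly' -> NEW (unique so far: 2)
  Token 3: 'bird' -> NEW (unique so far: 3)
  Token 4: 'after' -> NEW (unique so far: 4)
  Token 5: 'big' -> NEW (unique so far: 5)
  Token 6: 'book' -> NEW (unique so far: 6)
  Token 7: 'reads' -> NEW (unique so far: 7)
  Token 8: 'bear' -> NEW (unique so far: 8)
  Token 9: 'strange' -> NEW (unique so far: 9)
  Token 10: 'jumps' -> NEW (unique so far: 10)
  Token 11: 'cold' -> NEW (unique so far: 11)
  Token 12: 'woman' -> NEW (unique so far: 12)
  Token 13: 'below' -> NEW (unique so far: 13)
  Token 14: 'quiet' -> NEW (unique so far: 14)
Unique types: ('after', 'bear', 'below', 'big', 'bird', 'book', 'cold', 'jumps', 'outside', 'quickly', 'quiet', 'reads', 'strange', 'woman')
Vocabulary size: 14

14


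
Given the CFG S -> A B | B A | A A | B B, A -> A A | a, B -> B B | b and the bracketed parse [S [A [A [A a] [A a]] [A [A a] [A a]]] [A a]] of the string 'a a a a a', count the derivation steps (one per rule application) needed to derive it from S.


Every bracketed nonterminal node [X ...] in the tree is produced by exactly one rule application.
Reading the tree off as a leftmost derivation:
  Step 1: S  =>  A A   (applied S -> A A)
  Step 2: A A  =>  A A A   (applied A -> A A)
  Step 3: A A A  =>  A A A A   (applied A -> A A)
  Step 4: A A A A  =>  a A A A   (applied A -> a)
  Step 5: a A A A  =>  a a A A   (applied A -> a)
  Step 6: a a A A  =>  a a A A A   (applied A -> A A)
  Step 7: a a A A A  =>  a a a A A   (applied A -> a)
  Step 8: a a a A A  =>  a a a a A   (applied A -> a)
  Step 9: a a a a A  =>  a a a a a   (applied A -> a)
Final yield: a a a a a
Total rewrite steps: 9

9


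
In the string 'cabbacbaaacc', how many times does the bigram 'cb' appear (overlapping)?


Scanning 'cabbacbaaacc' for bigram 'cb':
  Position 0: 'ca' -> no
  Position 1: 'ab' -> no
  Position 2: 'bb' -> no
  Position 3: 'ba' -> no
  Position 4: 'ac' -> no
  Position 5: 'cb' -> MATCH
  Position 6: 'ba' -> no
  Position 7: 'aa' -> no
  Position 8: 'aa' -> no
  Position 9: 'ac' -> no
  Position 10: 'cc' -> no
Total matches: 1

1


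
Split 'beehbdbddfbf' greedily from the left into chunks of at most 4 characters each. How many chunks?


'beehbdbddfbf' has 12 characters.
Chunking with max size 4:
  Chunk 1: 'beeh' (positions 0-3)
  Chunk 2: 'bdbd' (positions 4-7)
  Chunk 3: 'dfbf' (positions 8-11)
Total chunks: ceil(12 / 4) = 3

3


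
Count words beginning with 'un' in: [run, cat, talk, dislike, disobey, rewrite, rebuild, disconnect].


Checking each word for prefix 'un':
  'run' -> no (count: 0)
  'cat' -> no (count: 0)
  'talk' -> no (count: 0)
  'dislike' -> no (count: 0)
  'disobey' -> no (count: 0)
  'rewrite' -> no (count: 0)
  'rebuild' -> no (count: 0)
  'disconnect' -> no (count: 0)
Total with prefix 'un': 0

0


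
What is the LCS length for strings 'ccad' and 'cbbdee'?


DP table for LCS of 'ccad' and 'cbbdee':
       c  b  b  d  e  e
    0  0  0  0  0  0  0
  c 0  1  1  1  1  1  1
  c 0  1  1  1  1  1  1
  a 0  1  1  1  1  1  1
  d 0  1  1  1  2  2  2
LCS: 'cd'
LCS length = 2

2


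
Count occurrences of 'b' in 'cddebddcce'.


Scanning 'cddebddcce' for 'b':
  Position 4: 'b' -> MATCH (count: 1)
Total occurrences of 'b': 1

1


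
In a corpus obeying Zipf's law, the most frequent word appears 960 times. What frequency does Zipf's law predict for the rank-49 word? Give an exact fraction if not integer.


Zipf's law: freq(rank) = f1 / rank
f1 = 960, rank = 49
freq = 960 / 49
GCD(960, 49) = 1
Simplified: 960/49

960/49


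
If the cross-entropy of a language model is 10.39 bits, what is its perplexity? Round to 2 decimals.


Perplexity formula: PP = 2^H
H = 10.39
PP = 2^10.39
Decompose: 2^10.39 = 2^10 * 2^0.39
2^10 = 1024, 2^0.39 ~ 1.3103934
PP ~ 1024 * 1.3103934 = 1341.8428416
Rounded to 2 decimals: 1341.84

1341.84


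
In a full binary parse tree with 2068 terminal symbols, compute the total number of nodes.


Leaf nodes (terminals): 2068
Internal nodes = n - 1 = 2068 - 1 = 2067
Total = leaves + internal = 2068 + 2067 = 4135

4135


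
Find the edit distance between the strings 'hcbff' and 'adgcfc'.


Building DP table for s1='hcbff' (len 5) and s2='adgcfc' (len 6):
       a  d  g  c  f  c
    0  1  2  3  4  5  6
  h 1  1  2  3  4  5  6
  c 2  2  2  3  3  4  5
  b 3  3  3  3  4  4  5
  f 4  4  4  4  4  4  5
  f 5  5  5  5  5  4  5
Edit distance = dp[5][6] = 5

5


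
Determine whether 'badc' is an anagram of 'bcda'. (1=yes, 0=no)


Sort characters of 'badc': 'abcd'
Sort characters of 'bcda': 'abcd'
Sorted forms match -> they ARE anagrams
Result: 1

1


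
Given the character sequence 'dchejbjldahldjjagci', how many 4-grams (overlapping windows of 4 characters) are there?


String 'dchejbjldahldjjagci' has length L = 19.
Number of overlapping n-grams = L - n + 1
Substituting: 19 - 4 + 1 = 16

16


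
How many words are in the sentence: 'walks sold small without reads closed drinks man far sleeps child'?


Counting words by splitting on spaces:
  Word 1: 'walks'
  Word 2: 'sold'
  Word 3: 'small'
  Word 4: 'without'
  Word 5: 'reads'
  Word 6: 'closed'
  Word 7: 'drinks'
  Word 8: 'man'
  Word 9: 'far'
  Word 10: 'sleeps'
  Word 11: 'child'
Total words: 11

11


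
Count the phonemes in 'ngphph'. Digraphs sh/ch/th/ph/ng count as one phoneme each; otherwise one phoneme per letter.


Parsing 'ngphph' greedily, digraphs first:
  'ng' -> digraph (1 consonant phoneme) (phonemes so far: 1)
  'ph' -> digraph (1 consonant phoneme) (phonemes so far: 2)
  'ph' -> digraph (1 consonant phoneme) (phonemes so far: 3)
Total phonemes: 3

3


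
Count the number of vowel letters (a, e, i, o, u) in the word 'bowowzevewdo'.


Scanning each character of 'bowowzevewdo':
  Position 1: 'b' -> consonant (running count: 0)
  Position 2: 'o' -> vowel (running count: 1)
  Position 3: 'w' -> consonant (running count: 1)
  Position 4: 'o' -> vowel (running count: 2)
  Position 5: 'w' -> consonant (running count: 2)
  Position 6: 'z' -> consonant (running count: 2)
  Position 7: 'e' -> vowel (running count: 3)
  Position 8: 'v' -> consonant (running count: 3)
  Position 9: 'e' -> vowel (running count: 4)
  Position 10: 'w' -> consonant (running count: 4)
  Position 11: 'd' -> consonant (running count: 4)
  Position 12: 'o' -> vowel (running count: 5)
Total vowels: 5

5


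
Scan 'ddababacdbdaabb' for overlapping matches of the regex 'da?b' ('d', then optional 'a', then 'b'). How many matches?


Pattern: da?b means 'd', then optional 'a', then 'b'.
Scanning 'ddababacdbdaabb' position-by-position:
  Pos 0: window 'dda' -> no
  Pos 1: window 'dab' -> MATCH
  Pos 2: window 'aba' -> no
  Pos 3: window 'bab' -> no
  Pos 4: window 'aba' -> no
  Pos 5: window 'bac' -> no
  Pos 6: window 'acd' -> no
  Pos 7: window 'cdb' -> no
  Pos 8: window 'dbd' -> MATCH
  Pos 9: window 'bda' -> no
  Pos 10: window 'daa' -> no
  Pos 11: window 'aab' -> no
  Pos 12: window 'abb' -> no
  Pos 13: window 'bb' -> no
  Pos 14: window 'b' -> no
Total matches: 2

2


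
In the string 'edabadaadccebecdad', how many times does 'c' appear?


Scanning 'edabadaadccebecdad' for 'c':
  Position 9: 'c' -> MATCH (count: 1)
  Position 10: 'c' -> MATCH (count: 2)
  Position 14: 'c' -> MATCH (count: 3)
Total occurrences of 'c': 3

3


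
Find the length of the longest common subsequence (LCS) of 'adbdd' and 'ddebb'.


DP table for LCS of 'adbdd' and 'ddebb':
       d  d  e  b  b
    0  0  0  0  0  0
  a 0  0  0  0  0  0
  d 0  1  1  1  1  1
  b 0  1  1  1  2  2
  d 0  1  2  2  2  2
  d 0  1  2  2  2  2
LCS: 'db'
LCS length = 2

2


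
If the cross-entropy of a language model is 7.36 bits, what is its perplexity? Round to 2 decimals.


Perplexity formula: PP = 2^H
H = 7.36
PP = 2^7.36
Decompose: 2^7.36 = 2^7 * 2^0.36
2^7 = 128, 2^0.36 ~ 1.2834259
PP ~ 128 * 1.2834259 = 164.2785152
Rounded to 2 decimals: 164.28

164.28


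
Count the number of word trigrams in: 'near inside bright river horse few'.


Word trigrams from [6] words:
  Trigram 1: (near inside bright)
  Trigram 2: (inside bright river)
  Trigram 3: (bright river horse)
  Trigram 4: (river horse few)
Total word trigrams: 6 - 2 = 4

4


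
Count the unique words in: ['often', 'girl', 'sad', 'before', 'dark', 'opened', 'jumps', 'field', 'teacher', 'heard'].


Listing all tokens and tracking unique types:
  Token 1: 'often' -> NEW (unique so far: 1)
  Token 2: 'girl' -> NEW (unique so far: 2)
  Token 3: 'sad' -> NEW (unique so far: 3)
  Token 4: 'before' -> NEW (unique so far: 4)
  Token 5: 'dark' -> NEW (unique so far: 5)
  Token 6: 'opened' -> NEW (unique so far: 6)
  Token 7: 'jumps' -> NEW (unique so far: 7)
  Token 8: 'field' -> NEW (unique so far: 8)
  Token 9: 'teacher' -> NEW (unique so far: 9)
  Token 10: 'heard' -> NEW (unique so far: 10)
Unique types: ('before', 'dark', 'field', 'girl', 'heard', 'jumps', 'often', 'opened', 'sad', 'teacher')
Vocabulary size: 10

10


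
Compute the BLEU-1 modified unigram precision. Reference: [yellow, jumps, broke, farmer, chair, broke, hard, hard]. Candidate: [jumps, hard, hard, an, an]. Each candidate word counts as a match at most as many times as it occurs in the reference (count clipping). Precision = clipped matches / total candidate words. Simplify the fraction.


Reference word counts: {'broke': 2, 'chair': 1, 'farmer': 1, 'hard': 2, 'jumps': 1, 'yellow': 1}
Checking each candidate word (with clipping):
  'jumps' -> in reference (ref count 1, used 1/1) -> match (matches: 1)
  'hard' -> in reference (ref count 2, used 1/2) -> match (matches: 2)
  'hard' -> in reference (ref count 2, used 2/2) -> match (matches: 3)
  'an' -> not in reference -> no match (matches: 3)
  'an' -> not in reference -> no match (matches: 3)
Clipped matches: 3, Candidate length: 5
Precision = 3/5

3/5


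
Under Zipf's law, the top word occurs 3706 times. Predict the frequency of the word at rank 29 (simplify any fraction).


Zipf's law: freq(rank) = f1 / rank
f1 = 3706, rank = 29
freq = 3706 / 29
GCD(3706, 29) = 1
Simplified: 3706/29

3706/29


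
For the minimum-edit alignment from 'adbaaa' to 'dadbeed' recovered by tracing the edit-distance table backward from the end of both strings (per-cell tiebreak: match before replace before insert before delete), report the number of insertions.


Edit distance = 4. Backtracking from cell (6, 7) with preference match > replace > insert > delete,
then listing the resulting alignment 'adbaaa' -> 'dadbeed' left to right:
  Step 1: insert 'd' [insertion #1]
  Step 2: keep 'a'
  Step 3: keep 'd'
  Step 4: keep 'b'
  Step 5: replace a->e
  Step 6: replace a->e
  Step 7: replace a->d
Total insertions: 1

1


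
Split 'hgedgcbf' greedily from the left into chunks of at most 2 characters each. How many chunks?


'hgedgcbf' has 8 characters.
Chunking with max size 2:
  Chunk 1: 'hg' (positions 0-1)
  Chunk 2: 'ed' (positions 2-3)
  Chunk 3: 'gc' (positions 4-5)
  Chunk 4: 'bf' (positions 6-7)
Total chunks: ceil(8 / 2) = 4

4


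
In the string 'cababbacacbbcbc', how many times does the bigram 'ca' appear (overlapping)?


Scanning 'cababbacacbbcbc' for bigram 'ca':
  Position 0: 'ca' -> MATCH
  Position 1: 'ab' -> no
  Position 2: 'ba' -> no
  Position 3: 'ab' -> no
  Position 4: 'bb' -> no
  Position 5: 'ba' -> no
  Position 6: 'ac' -> no
  Position 7: 'ca' -> MATCH
  Position 8: 'ac' -> no
  Position 9: 'cb' -> no
  Position 10: 'bb' -> no
  Position 11: 'bc' -> no
  Position 12: 'cb' -> no
  Position 13: 'bc' -> no
Total matches: 2

2


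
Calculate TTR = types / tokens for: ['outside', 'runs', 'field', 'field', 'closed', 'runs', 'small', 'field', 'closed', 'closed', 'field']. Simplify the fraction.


Tokens: 11
Unique types: ('closed', 'field', 'outside', 'runs', 'small') = 5
TTR = 5/11
Already in lowest terms.

5/11


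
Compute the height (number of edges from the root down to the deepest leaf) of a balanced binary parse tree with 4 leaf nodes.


In a balanced binary tree with n leaves the deepest leaf is ceil(log2(n)) edges below the root.
log2(4) = 2.0000
ceil(2.0000) = 2
height (edges) = 2

2


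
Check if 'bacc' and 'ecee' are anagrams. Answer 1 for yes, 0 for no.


Sort characters of 'bacc': 'abcc'
Sort characters of 'ecee': 'ceee'
Sorted forms differ -> they are NOT anagrams
Result: 0

0


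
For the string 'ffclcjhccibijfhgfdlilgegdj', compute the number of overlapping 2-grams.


String 'ffclcjhccibijfhgfdlilgegdj' has length L = 26.
Number of overlapping n-grams = L - n + 1
Substituting: 26 - 2 + 1 = 25

25


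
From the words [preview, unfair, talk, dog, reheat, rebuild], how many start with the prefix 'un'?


Checking each word for prefix 'un':
  'preview' -> no (count: 0)
  'unfair' -> YES, starts with 'un' (count: 1)
  'talk' -> no (count: 1)
  'dog' -> no (count: 1)
  'reheat' -> no (count: 1)
  'rebuild' -> no (count: 1)
Total with prefix 'un': 1

1


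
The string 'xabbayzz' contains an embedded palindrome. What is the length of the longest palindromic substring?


Scanning 'xabbayzz' for palindromic substrings.
Substring at positions 1-4: 'abba'.
Check: reverse('abba') = 'abba' -> palindrome confirmed.
Neighbouring characters ('x' / 'y') break symmetry, so it cannot extend further.
No longer palindromic substring exists; longest length = 4

4


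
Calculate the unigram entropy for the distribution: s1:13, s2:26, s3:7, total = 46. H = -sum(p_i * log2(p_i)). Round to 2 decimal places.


Computing entropy H = -sum(p_i * log2(p_i)):
  s1: p = 13/46 = 0.2826, -p*log2(p) = 0.5152
  s2: p = 26/46 = 0.5652, -p*log2(p) = 0.4652
  s3: p = 7/46 = 0.1522, -p*log2(p) = 0.4133
H = sum of terms = 1.3937
Rounded to 2 decimals: 1.39

1.39


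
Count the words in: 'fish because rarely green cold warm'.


Counting words by splitting on spaces:
  Word 1: 'fish'
  Word 2: 'because'
  Word 3: 'rarely'
  Word 4: 'green'
  Word 5: 'cold'
  Word 6: 'warm'
Total words: 6

6


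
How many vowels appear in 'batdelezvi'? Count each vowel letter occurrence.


Scanning each character of 'batdelezvi':
  Position 1: 'b' -> consonant (running count: 0)
  Position 2: 'a' -> vowel (running count: 1)
  Position 3: 't' -> consonant (running count: 1)
  Position 4: 'd' -> consonant (running count: 1)
  Position 5: 'e' -> vowel (running count: 2)
  Position 6: 'l' -> consonant (running count: 2)
  Position 7: 'e' -> vowel (running count: 3)
  Position 8: 'z' -> consonant (running count: 3)
  Position 9: 'v' -> consonant (running count: 3)
  Position 10: 'i' -> vowel (running count: 4)
Total vowels: 4

4


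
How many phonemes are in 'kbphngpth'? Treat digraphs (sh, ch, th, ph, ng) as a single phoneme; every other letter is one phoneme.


Parsing 'kbphngpth' greedily, digraphs first:
  'k' -> consonant phoneme (phonemes so far: 1)
  'b' -> consonant phoneme (phonemes so far: 2)
  'ph' -> digraph (1 consonant phoneme) (phonemes so far: 3)
  'ng' -> digraph (1 consonant phoneme) (phonemes so far: 4)
  'p' -> consonant phoneme (phonemes so far: 5)
  'th' -> digraph (1 consonant phoneme) (phonemes so far: 6)
Total phonemes: 6

6


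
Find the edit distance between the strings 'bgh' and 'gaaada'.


Building DP table for s1='bgh' (len 3) and s2='gaaada' (len 6):
       g  a  a  a  d  a
    0  1  2  3  4  5  6
  b 1  1  2  3  4  5  6
  g 2  1  2  3  4  5  6
  h 3  2  2  3  4  5  6
Edit distance = dp[3][6] = 6

6


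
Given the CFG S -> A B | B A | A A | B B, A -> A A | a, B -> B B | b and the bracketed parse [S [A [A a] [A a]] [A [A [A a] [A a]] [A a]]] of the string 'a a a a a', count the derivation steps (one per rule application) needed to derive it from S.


Every bracketed nonterminal node [X ...] in the tree is produced by exactly one rule application.
Reading the tree off as a leftmost derivation:
  Step 1: S  =>  A A   (applied S -> A A)
  Step 2: A A  =>  A A A   (applied A -> A A)
  Step 3: A A A  =>  a A A   (applied A -> a)
  Step 4: a A A  =>  a a A   (applied A -> a)
  Step 5: a a A  =>  a a A A   (applied A -> A A)
  Step 6: a a A A  =>  a a A A A   (applied A -> A A)
  Step 7: a a A A A  =>  a a a A A   (applied A -> a)
  Step 8: a a a A A  =>  a a a a A   (applied A -> a)
  Step 9: a a a a A  =>  a a a a a   (applied A -> a)
Final yield: a a a a a
Total rewrite steps: 9

9


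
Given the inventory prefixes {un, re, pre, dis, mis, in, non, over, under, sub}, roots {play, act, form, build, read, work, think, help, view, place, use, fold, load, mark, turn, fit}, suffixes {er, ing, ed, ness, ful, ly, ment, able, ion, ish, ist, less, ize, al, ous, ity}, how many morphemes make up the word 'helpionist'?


Segmenting 'helpionist' against the inventory:
  'help' -> root (morpheme 1)
  'ion' -> suffix (morpheme 2)
  'ist' -> suffix (morpheme 3)
Total morphemes: 3

3


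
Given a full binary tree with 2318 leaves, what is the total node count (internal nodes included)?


Leaf nodes (terminals): 2318
Internal nodes = n - 1 = 2318 - 1 = 2317
Total = leaves + internal = 2318 + 2317 = 4635

4635


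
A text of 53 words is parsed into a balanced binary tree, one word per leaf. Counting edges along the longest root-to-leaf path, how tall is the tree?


In a balanced binary tree with n leaves the deepest leaf is ceil(log2(n)) edges below the root.
log2(53) = 5.7279
ceil(5.7279) = 6
height (edges) = 6

6


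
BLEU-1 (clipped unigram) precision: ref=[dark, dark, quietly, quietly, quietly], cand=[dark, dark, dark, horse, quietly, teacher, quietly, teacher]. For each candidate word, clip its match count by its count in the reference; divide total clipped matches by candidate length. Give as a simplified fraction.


Reference word counts: {'dark': 2, 'quietly': 3}
Checking each candidate word (with clipping):
  'dark' -> in reference (ref count 2, used 1/2) -> match (matches: 1)
  'dark' -> in reference (ref count 2, used 2/2) -> match (matches: 2)
  'dark' -> ref count 2 already used up (2/2) -> clipped, no match (matches: 2)
  'horse' -> not in reference -> no match (matches: 2)
  'quietly' -> in reference (ref count 3, used 1/3) -> match (matches: 3)
  'teacher' -> not in reference -> no match (matches: 3)
  'quietly' -> in reference (ref count 3, used 2/3) -> match (matches: 4)
  'teacher' -> not in reference -> no match (matches: 4)
Clipped matches: 4, Candidate length: 8
Precision = 4/8 = 1/2

1/2


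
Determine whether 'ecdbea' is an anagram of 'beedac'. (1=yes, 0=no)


Sort characters of 'ecdbea': 'abcdee'
Sort characters of 'beedac': 'abcdee'
Sorted forms match -> they ARE anagrams
Result: 1

1


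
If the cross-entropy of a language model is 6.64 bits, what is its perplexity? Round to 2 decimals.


Perplexity formula: PP = 2^H
H = 6.64
PP = 2^6.64
Decompose: 2^6.64 = 2^6 * 2^0.64
2^6 = 64, 2^0.64 ~ 1.5583292
PP ~ 64 * 1.5583292 = 99.7330688
Rounded to 2 decimals: 99.73

99.73


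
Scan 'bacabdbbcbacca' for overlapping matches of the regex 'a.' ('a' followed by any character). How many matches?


Pattern: a. means 'a' followed by any character.
Scanning 'bacabdbbcbacca' position-by-position:
  Pos 0: window 'ba' -> no
  Pos 1: window 'ac' -> MATCH
  Pos 2: window 'ca' -> no
  Pos 3: window 'ab' -> MATCH
  Pos 4: window 'bd' -> no
  Pos 5: window 'db' -> no
  Pos 6: window 'bb' -> no
  Pos 7: window 'bc' -> no
  Pos 8: window 'cb' -> no
  Pos 9: window 'ba' -> no
  Pos 10: window 'ac' -> MATCH
  Pos 11: window 'cc' -> no
  Pos 12: window 'ca' -> no
  Pos 13: window 'a' -> no
Total matches: 3

3


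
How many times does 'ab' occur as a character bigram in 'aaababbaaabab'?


Scanning 'aaababbaaabab' for bigram 'ab':
  Position 0: 'aa' -> no
  Position 1: 'aa' -> no
  Position 2: 'ab' -> MATCH
  Position 3: 'ba' -> no
  Position 4: 'ab' -> MATCH
  Position 5: 'bb' -> no
  Position 6: 'ba' -> no
  Position 7: 'aa' -> no
  Position 8: 'aa' -> no
  Position 9: 'ab' -> MATCH
  Position 10: 'ba' -> no
  Position 11: 'ab' -> MATCH
Total matches: 4

4


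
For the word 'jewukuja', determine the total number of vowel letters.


Scanning each character of 'jewukuja':
  Position 1: 'j' -> consonant (running count: 0)
  Position 2: 'e' -> vowel (running count: 1)
  Position 3: 'w' -> consonant (running count: 1)
  Position 4: 'u' -> vowel (running count: 2)
  Position 5: 'k' -> consonant (running count: 2)
  Position 6: 'u' -> vowel (running count: 3)
  Position 7: 'j' -> consonant (running count: 3)
  Position 8: 'a' -> vowel (running count: 4)
Total vowels: 4

4


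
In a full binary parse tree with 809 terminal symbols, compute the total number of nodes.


Leaf nodes (terminals): 809
Internal nodes = n - 1 = 809 - 1 = 808
Total = leaves + internal = 809 + 808 = 1617

1617


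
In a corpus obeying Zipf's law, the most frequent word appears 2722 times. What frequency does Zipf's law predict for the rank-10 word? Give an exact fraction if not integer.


Zipf's law: freq(rank) = f1 / rank
f1 = 2722, rank = 10
freq = 2722 / 10
GCD(2722, 10) = 2
Simplified: 1361/5

1361/5


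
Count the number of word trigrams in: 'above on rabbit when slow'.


Word trigrams from [5] words:
  Trigram 1: (above on rabbit)
  Trigram 2: (on rabbit when)
  Trigram 3: (rabbit when slow)
Total word trigrams: 5 - 2 = 3

3


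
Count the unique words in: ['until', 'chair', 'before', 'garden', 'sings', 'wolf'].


Listing all tokens and tracking unique types:
  Token 1: 'until' -> NEW (unique so far: 1)
  Token 2: 'chair' -> NEW (unique so far: 2)
  Token 3: 'before' -> NEW (unique so far: 3)
  Token 4: 'garden' -> NEW (unique so far: 4)
  Token 5: 'sings' -> NEW (unique so far: 5)
  Token 6: 'wolf' -> NEW (unique so far: 6)
Unique types: ('before', 'chair', 'garden', 'sings', 'until', 'wolf')
Vocabulary size: 6

6


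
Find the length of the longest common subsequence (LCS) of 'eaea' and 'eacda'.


DP table for LCS of 'eaea' and 'eacda':
       e  a  c  d  a
    0  0  0  0  0  0
  e 0  1  1  1  1  1
  a 0  1  2  2  2  2
  e 0  1  2  2  2  2
  a 0  1  2  2  2  3
LCS: 'eaa'
LCS length = 3

3


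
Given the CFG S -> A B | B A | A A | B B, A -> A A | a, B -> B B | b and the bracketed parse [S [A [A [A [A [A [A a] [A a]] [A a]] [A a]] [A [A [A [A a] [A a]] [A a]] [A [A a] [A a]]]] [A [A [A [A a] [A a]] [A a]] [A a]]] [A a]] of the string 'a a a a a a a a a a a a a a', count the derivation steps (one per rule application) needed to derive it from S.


Every bracketed nonterminal node [X ...] in the tree is produced by exactly one rule application.
Reading the tree off as a leftmost derivation:
  Step 1: S  =>  A A   (applied S -> A A)
  Step 2: A A  =>  A A A   (applied A -> A A)
  Step 3: A A A  =>  A A A A   (applied A -> A A)
  Step 4: A A A A  =>  A A A A A   (applied A -> A A)
  Step 5: A A A A A  =>  A A A A A A   (applied A -> A A)
  Step 6: A A A A A A  =>  A A A A A A A   (applied A -> A A)
  Step 7: A A A A A A A  =>  a A A A A A A   (applied A -> a)
  Step 8: a A A A A A A  =>  a a A A A A A   (applied A -> a)
  Step 9: a a A A A A A  =>  a a a A A A A   (applied A -> a)
  Step 10: a a a A A A A  =>  a a a a A A A   (applied A -> a)
  Step 11: a a a a A A A  =>  a a a a A A A A   (applied A -> A A)
  Step 12: a a a a A A A A  =>  a a a a A A A A A   (applied A -> A A)
  Step 13: a a a a A A A A A  =>  a a a a A A A A A A   (applied A -> A A)
  Step 14: a a a a A A A A A A  =>  a a a a a A A A A A   (applied A -> a)
  Step 15: a a a a a A A A A A  =>  a a a a a a A A A A   (applied A -> a)
  Step 16: a a a a a a A A A A  =>  a a a a a a a A A A   (applied A -> a)
  Step 17: a a a a a a a A A A  =>  a a a a a a a A A A A   (applied A -> A A)
  Step 18: a a a a a a a A A A A  =>  a a a a a a a a A A A   (applied A -> a)
  Step 19: a a a a a a a a A A A  =>  a a a a a a a a a A A   (applied A -> a)
  Step 20: a a a a a a a a a A A  =>  a a a a a a a a a A A A   (applied A -> A A)
  Step 21: a a a a a a a a a A A A  =>  a a a a a a a a a A A A A   (applied A -> A A)
  Step 22: a a a a a a a a a A A A A  =>  a a a a a a a a a A A A A A   (applied A -> A A)
  Step 23: a a a a a a a a a A A A A A  =>  a a a a a a a a a a A A A A   (applied A -> a)
  Step 24: a a a a a a a a a a A A A A  =>  a a a a a a a a a a a A A A   (applied A -> a)
  Step 25: a a a a a a a a a a a A A A  =>  a a a a a a a a a a a a A A   (applied A -> a)
  Step 26: a a a a a a a a a a a a A A  =>  a a a a a a a a a a a a a A   (applied A -> a)
  Step 27: a a a a a a a a a a a a a A  =>  a a a a a a a a a a a a a a   (applied A -> a)
Final yield: a a a a a a a a a a a a a a
Total rewrite steps: 27

27


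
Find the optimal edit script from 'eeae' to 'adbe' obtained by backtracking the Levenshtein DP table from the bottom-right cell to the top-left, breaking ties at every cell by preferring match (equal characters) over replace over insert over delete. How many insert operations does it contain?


Edit distance = 3. Backtracking from cell (4, 4) with preference match > replace > insert > delete,
then listing the resulting alignment 'eeae' -> 'adbe' left to right:
  Step 1: replace e->a
  Step 2: replace e->d
  Step 3: replace a->b
  Step 4: keep 'e'
Total insertions: 0

0


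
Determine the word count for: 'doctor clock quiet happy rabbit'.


Counting words by splitting on spaces:
  Word 1: 'doctor'
  Word 2: 'clock'
  Word 3: 'quiet'
  Word 4: 'happy'
  Word 5: 'rabbit'
Total words: 5

5


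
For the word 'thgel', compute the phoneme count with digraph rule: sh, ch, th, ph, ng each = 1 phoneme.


Parsing 'thgel' greedily, digraphs first:
  'th' -> digraph (1 consonant phoneme) (phonemes so far: 1)
  'g' -> consonant phoneme (phonemes so far: 2)
  'e' -> vowel phoneme (phonemes so far: 3)
  'l' -> consonant phoneme (phonemes so far: 4)
Total phonemes: 4

4


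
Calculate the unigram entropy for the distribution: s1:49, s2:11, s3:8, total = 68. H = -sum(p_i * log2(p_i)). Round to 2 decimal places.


Computing entropy H = -sum(p_i * log2(p_i)):
  s1: p = 49/68 = 0.7206, -p*log2(p) = 0.3407
  s2: p = 11/68 = 0.1618, -p*log2(p) = 0.4251
  s3: p = 8/68 = 0.1176, -p*log2(p) = 0.3632
H = sum of terms = 1.1290
Rounded to 2 decimals: 1.13

1.13


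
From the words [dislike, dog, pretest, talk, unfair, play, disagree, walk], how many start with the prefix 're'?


Checking each word for prefix 're':
  'dislike' -> no (count: 0)
  'dog' -> no (count: 0)
  'pretest' -> no (count: 0)
  'talk' -> no (count: 0)
  'unfair' -> no (count: 0)
  'play' -> no (count: 0)
  'disagree' -> no (count: 0)
  'walk' -> no (count: 0)
Total with prefix 're': 0

0


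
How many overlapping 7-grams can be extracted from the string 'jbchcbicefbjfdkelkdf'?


String 'jbchcbicefbjfdkelkdf' has length L = 20.
Number of overlapping n-grams = L - n + 1
Substituting: 20 - 7 + 1 = 14

14


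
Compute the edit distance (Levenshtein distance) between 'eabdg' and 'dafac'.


Building DP table for s1='eabdg' (len 5) and s2='dafac' (len 5):
       d  a  f  a  c
    0  1  2  3  4  5
  e 1  1  2  3  4  5
  a 2  2  1  2  3  4
  b 3  3  2  2  3  4
  d 4  3  3  3  3  4
  g 5  4  4  4  4  4
Edit distance = dp[5][5] = 4

4


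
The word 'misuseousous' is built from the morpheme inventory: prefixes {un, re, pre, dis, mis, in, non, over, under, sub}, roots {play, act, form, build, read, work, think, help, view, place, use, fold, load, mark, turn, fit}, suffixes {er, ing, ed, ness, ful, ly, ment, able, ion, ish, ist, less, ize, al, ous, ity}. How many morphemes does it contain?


Segmenting 'misuseousous' against the inventory:
  'mis' -> prefix (morpheme 1)
  'use' -> root (morpheme 2)
  'ous' -> suffix (morpheme 3)
  'ous' -> suffix (morpheme 4)
Total morphemes: 4

4


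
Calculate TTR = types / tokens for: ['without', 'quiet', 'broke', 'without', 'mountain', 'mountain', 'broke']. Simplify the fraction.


Tokens: 7
Unique types: ('broke', 'mountain', 'quiet', 'without') = 4
TTR = 4/7
Already in lowest terms.

4/7


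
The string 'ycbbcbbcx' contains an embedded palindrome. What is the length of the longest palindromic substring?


Scanning 'ycbbcbbcx' for palindromic substrings.
Substring at positions 1-7: 'cbbcbbc'.
Check: reverse('cbbcbbc') = 'cbbcbbc' -> palindrome confirmed.
Neighbouring characters ('y' / 'x') break symmetry, so it cannot extend further.
No longer palindromic substring exists; longest length = 7

7


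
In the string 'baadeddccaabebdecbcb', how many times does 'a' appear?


Scanning 'baadeddccaabebdecbcb' for 'a':
  Position 1: 'a' -> MATCH (count: 1)
  Position 2: 'a' -> MATCH (count: 2)
  Position 9: 'a' -> MATCH (count: 3)
  Position 10: 'a' -> MATCH (count: 4)
Total occurrences of 'a': 4

4


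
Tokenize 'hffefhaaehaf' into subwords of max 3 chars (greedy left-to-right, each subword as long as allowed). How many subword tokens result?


'hffefhaaehaf' has 12 characters.
Chunking with max size 3:
  Chunk 1: 'hff' (positions 0-2)
  Chunk 2: 'efh' (positions 3-5)
  Chunk 3: 'aae' (positions 6-8)
  Chunk 4: 'haf' (positions 9-11)
Total chunks: ceil(12 / 3) = 4

4


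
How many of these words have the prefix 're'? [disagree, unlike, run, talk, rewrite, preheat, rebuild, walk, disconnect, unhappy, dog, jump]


Checking each word for prefix 're':
  'disagree' -> no (count: 0)
  'unlike' -> no (count: 0)
  'run' -> no (count: 0)
  'talk' -> no (count: 0)
  'rewrite' -> YES, starts with 're' (count: 1)
  'preheat' -> no (count: 1)
  'rebuild' -> YES, starts with 're' (count: 2)
  'walk' -> no (count: 2)
  'disconnect' -> no (count: 2)
  'unhappy' -> no (count: 2)
  'dog' -> no (count: 2)
  'jump' -> no (count: 2)
Total with prefix 're': 2

2


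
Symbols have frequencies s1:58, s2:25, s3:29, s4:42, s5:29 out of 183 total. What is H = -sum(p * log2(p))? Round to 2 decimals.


Computing entropy H = -sum(p_i * log2(p_i)):
  s1: p = 58/183 = 0.3169, -p*log2(p) = 0.5254
  s2: p = 25/183 = 0.1366, -p*log2(p) = 0.3923
  s3: p = 29/183 = 0.1585, -p*log2(p) = 0.4212
  s4: p = 42/183 = 0.2295, -p*log2(p) = 0.4873
  s5: p = 29/183 = 0.1585, -p*log2(p) = 0.4212
H = sum of terms = 2.2474
Rounded to 2 decimals: 2.25

2.25


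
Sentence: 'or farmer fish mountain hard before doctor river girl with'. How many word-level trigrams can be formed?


Word trigrams from [10] words:
  Trigram 1: (or farmer fish)
  Trigram 2: (farmer fish mountain)
  Trigram 3: (fish mountain hard)
  Trigram 4: (mountain hard before)
  Trigram 5: (hard before doctor)
  Trigram 6: (before doctor river)
  Trigram 7: (doctor river girl)
  Trigram 8: (river girl with)
Total word trigrams: 10 - 2 = 8

8


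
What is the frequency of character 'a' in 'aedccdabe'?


Scanning 'aedccdabe' for 'a':
  Position 0: 'a' -> MATCH (count: 1)
  Position 6: 'a' -> MATCH (count: 2)
Total occurrences of 'a': 2

2


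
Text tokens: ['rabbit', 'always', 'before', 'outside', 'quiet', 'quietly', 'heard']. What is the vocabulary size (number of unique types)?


Listing all tokens and tracking unique types:
  Token 1: 'rabbit' -> NEW (unique so far: 1)
  Token 2: 'always' -> NEW (unique so far: 2)
  Token 3: 'before' -> NEW (unique so far: 3)
  Token 4: 'outside' -> NEW (unique so far: 4)
  Token 5: 'quiet' -> NEW (unique so far: 5)
  Token 6: 'quietly' -> NEW (unique so far: 6)
  Token 7: 'heard' -> NEW (unique so far: 7)
Unique types: ('always', 'before', 'heard', 'outside', 'quiet', 'quietly', 'rabbit')
Vocabulary size: 7

7


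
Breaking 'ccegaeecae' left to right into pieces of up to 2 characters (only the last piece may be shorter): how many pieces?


'ccegaeecae' has 10 characters.
Chunking with max size 2:
  Chunk 1: 'cc' (positions 0-1)
  Chunk 2: 'eg' (positions 2-3)
  Chunk 3: 'ae' (positions 4-5)
  Chunk 4: 'ec' (positions 6-7)
  Chunk 5: 'ae' (positions 8-9)
Total chunks: ceil(10 / 2) = 5

5


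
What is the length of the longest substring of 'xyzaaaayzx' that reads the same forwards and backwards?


Scanning 'xyzaaaayzx' for palindromic substrings.
Substring at positions 3-6: 'aaaa'.
Check: reverse('aaaa') = 'aaaa' -> palindrome confirmed.
Neighbouring characters ('z' / 'y') break symmetry, so it cannot extend further.
No longer palindromic substring exists; longest length = 4

4


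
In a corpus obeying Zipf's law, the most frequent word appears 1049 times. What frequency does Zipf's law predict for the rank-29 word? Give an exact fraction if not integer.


Zipf's law: freq(rank) = f1 / rank
f1 = 1049, rank = 29
freq = 1049 / 29
GCD(1049, 29) = 1
Simplified: 1049/29

1049/29


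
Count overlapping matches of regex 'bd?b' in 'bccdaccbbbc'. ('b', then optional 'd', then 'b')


Pattern: bd?b means 'b', then optional 'd', then 'b'.
Scanning 'bccdaccbbbc' position-by-position:
  Pos 0: window 'bcc' -> no
  Pos 1: window 'ccd' -> no
  Pos 2: window 'cda' -> no
  Pos 3: window 'dac' -> no
  Pos 4: window 'acc' -> no
  Pos 5: window 'ccb' -> no
  Pos 6: window 'cbb' -> no
  Pos 7: window 'bbb' -> MATCH
  Pos 8: window 'bbc' -> MATCH
  Pos 9: window 'bc' -> no
  Pos 10: window 'c' -> no
Total matches: 2

2


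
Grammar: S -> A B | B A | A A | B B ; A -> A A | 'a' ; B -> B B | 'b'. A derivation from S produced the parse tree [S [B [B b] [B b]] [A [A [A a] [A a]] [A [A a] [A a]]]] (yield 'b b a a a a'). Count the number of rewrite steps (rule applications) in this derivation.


Every bracketed nonterminal node [X ...] in the tree is produced by exactly one rule application.
Reading the tree off as a leftmost derivation:
  Step 1: S  =>  B A   (applied S -> B A)
  Step 2: B A  =>  B B A   (applied B -> B B)
  Step 3: B B A  =>  b B A   (applied B -> b)
  Step 4: b B A  =>  b b A   (applied B -> b)
  Step 5: b b A  =>  b b A A   (applied A -> A A)
  Step 6: b b A A  =>  b b A A A   (applied A -> A A)
  Step 7: b b A A A  =>  b b a A A   (applied A -> a)
  Step 8: b b a A A  =>  b b a a A   (applied A -> a)
  Step 9: b b a a A  =>  b b a a A A   (applied A -> A A)
  Step 10: b b a a A A  =>  b b a a a A   (applied A -> a)
  Step 11: b b a a a A  =>  b b a a a a   (applied A -> a)
Final yield: b b a a a a
Total rewrite steps: 11

11


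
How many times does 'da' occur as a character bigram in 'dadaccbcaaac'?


Scanning 'dadaccbcaaac' for bigram 'da':
  Position 0: 'da' -> MATCH
  Position 1: 'ad' -> no
  Position 2: 'da' -> MATCH
  Position 3: 'ac' -> no
  Position 4: 'cc' -> no
  Position 5: 'cb' -> no
  Position 6: 'bc' -> no
  Position 7: 'ca' -> no
  Position 8: 'aa' -> no
  Position 9: 'aa' -> no
  Position 10: 'ac' -> no
Total matches: 2

2


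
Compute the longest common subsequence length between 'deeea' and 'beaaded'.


DP table for LCS of 'deeea' and 'beaaded':
       b  e  a  a  d  e  d
    0  0  0  0  0  0  0  0
  d 0  0  0  0  0  1  1  1
  e 0  0  1  1  1  1  2  2
  e 0  0  1  1  1  1  2  2
  e 0  0  1  1  1  1  2  2
  a 0  0  1  2  2  2  2  2
LCS: 'de'
LCS length = 2

2
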